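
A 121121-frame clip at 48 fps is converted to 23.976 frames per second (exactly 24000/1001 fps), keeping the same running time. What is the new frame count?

60500 frames

Target frames = source frames × (target rate / source rate) = 121121 × (24000/1001)/(48) = 121121 × 500/1001 = 60500.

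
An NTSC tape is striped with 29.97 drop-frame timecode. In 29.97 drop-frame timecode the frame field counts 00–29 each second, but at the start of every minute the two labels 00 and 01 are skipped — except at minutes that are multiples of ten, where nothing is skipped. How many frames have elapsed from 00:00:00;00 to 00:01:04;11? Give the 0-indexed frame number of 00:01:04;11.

Complete 10-minute blocks: 0, each 17982 frames → 0.
Remaining 1 whole minute in the current block: 1800 + 0 × 1798 = 1800 frames.
Within the current minute: 4 × 30 + 11 − 2 = 129 (labels ;00/;01 skipped at this minute). Total = 0 + 1800 + 129 = 1929.

1929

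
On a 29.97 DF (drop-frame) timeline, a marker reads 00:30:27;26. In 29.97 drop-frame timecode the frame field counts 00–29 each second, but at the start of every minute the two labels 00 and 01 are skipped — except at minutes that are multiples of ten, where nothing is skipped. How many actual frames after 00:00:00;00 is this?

54782

Complete 10-minute blocks: 3, each 17982 frames → 53946.
Remaining 0 whole minutes in the current block: 0 frames.
Within the current minute: 27 × 30 + 26 = 836. Total = 53946 + 0 + 836 = 54782.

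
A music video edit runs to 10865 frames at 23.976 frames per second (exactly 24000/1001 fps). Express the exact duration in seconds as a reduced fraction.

Running time = 10865 ÷ (24000/1001) = 10865 × 1001/24000 = 2175173/4800 s.

2175173/4800 seconds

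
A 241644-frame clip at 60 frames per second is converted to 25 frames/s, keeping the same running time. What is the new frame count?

100685 frames

Target frames = source frames × (target rate / source rate) = 241644 × (25)/(60) = 241644 × 5/12 = 100685.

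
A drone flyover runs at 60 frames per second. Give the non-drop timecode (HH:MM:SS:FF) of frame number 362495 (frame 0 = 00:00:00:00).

01:40:41:35

362495 ÷ 60 = 6041 full seconds, remainder 35 frames.
6041 s = 1 h 40 min 41 s.
Timecode: 01:40:41:35.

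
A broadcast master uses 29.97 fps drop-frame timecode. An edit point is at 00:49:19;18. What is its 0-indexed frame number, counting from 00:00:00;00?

As if non-drop at 30 labels/s: (0 × 3600 + 49 × 60 + 19) × 30 + 18 = 88788.
Minute boundaries passed: 49; those not divisible by 10: 49 − 4 = 45; dropped labels = 2 × 45 = 90.
Actual frame index = 88788 − 90 = 88698.

88698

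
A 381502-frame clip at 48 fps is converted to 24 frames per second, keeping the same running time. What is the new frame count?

190751 frames

Target frames = source frames × (target rate / source rate) = 381502 × (24)/(48) = 381502 × 1/2 = 190751.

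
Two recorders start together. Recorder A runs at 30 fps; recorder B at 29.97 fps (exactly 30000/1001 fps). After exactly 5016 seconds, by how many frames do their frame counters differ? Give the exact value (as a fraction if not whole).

13680/91 frames

A emits 30 × 5016 = 150480 frames; B emits 30000/1001 × 5016 = 13680000/91.
Difference = 13680/91 frames (≈ 150.3297); B is behind A.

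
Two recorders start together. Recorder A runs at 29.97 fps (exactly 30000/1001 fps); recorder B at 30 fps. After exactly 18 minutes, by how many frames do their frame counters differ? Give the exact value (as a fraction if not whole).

18 min = 1080 s.
A emits 30000/1001 × 1080 = 32400000/1001 frames; B emits 30 × 1080 = 32400.
Difference = 32400/1001 frames (≈ 32.3676); B is ahead of A.

32400/1001 frames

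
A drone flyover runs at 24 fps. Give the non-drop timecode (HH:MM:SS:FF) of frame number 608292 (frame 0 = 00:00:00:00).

07:02:25:12

608292 ÷ 24 = 25345 full seconds, remainder 12 frames.
25345 s = 7 h 2 min 25 s.
Timecode: 07:02:25:12.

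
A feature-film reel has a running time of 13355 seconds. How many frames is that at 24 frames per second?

320520 frames

Frames = 13355 × 24 = 320520.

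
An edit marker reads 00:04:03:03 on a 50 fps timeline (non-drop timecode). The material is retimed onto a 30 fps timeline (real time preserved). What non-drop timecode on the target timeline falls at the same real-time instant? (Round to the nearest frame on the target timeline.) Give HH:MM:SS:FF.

00:04:03:02

Source frame index: (0×3600 + 4×60 + 3) × 50 + 3 = 12153.
Real time: 12153 / (50) = 12153/50 s.
Target frame: (12153/50) × (30) = 36459/5 ≈ 7291.800 → 7292.
At 30 labels/s: frame 7292 → 00:04:03:02.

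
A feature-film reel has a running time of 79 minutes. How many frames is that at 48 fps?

79 min = 4740 s.
Frames = 4740 × 48 = 227520.

227520 frames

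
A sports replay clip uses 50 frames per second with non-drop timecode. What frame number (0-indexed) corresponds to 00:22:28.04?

frame 67404

Total seconds to the label: (0 × 3600 + 22 × 60 + 28) = 1348.
Frame index = 1348 × 50 + 4 = 67404.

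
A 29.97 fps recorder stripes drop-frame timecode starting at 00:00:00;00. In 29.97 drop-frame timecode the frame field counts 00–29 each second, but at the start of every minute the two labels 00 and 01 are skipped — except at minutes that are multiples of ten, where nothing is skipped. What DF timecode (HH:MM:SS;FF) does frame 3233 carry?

00:01:47;25

Ten DF minutes hold 17982 frames, so frame 3233 lies in block 0 (frames 0–17981) with 3233 frames into that block.
The block's first minute is 1800 frames and the rest 1798 each; 3233 frames reaches minute 1, so 0 × 18 + 1 × 2 = 2 labels have been skipped so far.
Adding those back, label number 3233 + 2 = 3235 at 30 labels/s is 107 s + 25 f = 0 h 1 min 47 s frame 25, i.e. 00:01:47;25.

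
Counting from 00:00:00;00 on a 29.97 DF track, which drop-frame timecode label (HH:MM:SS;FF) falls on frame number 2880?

Each 10-minute DF block holds 10 × 60 × 30 − 9 × 2 = 17982 frames. 2880 ÷ 17982 → 0 full blocks, remainder 2880.
Within the partial block the first minute is 1800 frames and each further minute 1798, so 1 further minute boundary passed. Total skipped labels = 18 × 0 + 2 × 1 = 2.
Non-drop label index = 2880 + 2 = 2882; at 30 labels/s that is 00:01:36:02, i.e. DF 00:01:36;02.

00:01:36;02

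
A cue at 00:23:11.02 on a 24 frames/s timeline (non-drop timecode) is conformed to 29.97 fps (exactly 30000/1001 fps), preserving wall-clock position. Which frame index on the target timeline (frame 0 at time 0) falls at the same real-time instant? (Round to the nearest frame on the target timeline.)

Source frame index: (0×3600 + 23×60 + 11) × 24 + 2 = 33386.
Real time: 33386 / (24) = 16693/12 s.
Target frame: (16693/12) × (30000/1001) = 41732500/1001 ≈ 41690.809 → 41691.

frame 41691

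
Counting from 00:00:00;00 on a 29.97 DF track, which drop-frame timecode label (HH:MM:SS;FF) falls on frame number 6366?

Each 10-minute DF block holds 10 × 60 × 30 − 9 × 2 = 17982 frames. 6366 ÷ 17982 → 0 full blocks, remainder 6366.
Within the partial block the first minute is 1800 frames and each further minute 1798, so 3 further minute boundaries passed. Total skipped labels = 18 × 0 + 2 × 3 = 6.
Non-drop label index = 6366 + 6 = 6372; at 30 labels/s that is 00:03:32:12, i.e. DF 00:03:32;12.

00:03:32;12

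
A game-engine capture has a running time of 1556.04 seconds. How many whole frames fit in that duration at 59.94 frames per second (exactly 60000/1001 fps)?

93269 frames

Frames = 1556.04 × 60000/1001 = 93362400/1001 ≈ 93269.1309.
Complete frames: 93269.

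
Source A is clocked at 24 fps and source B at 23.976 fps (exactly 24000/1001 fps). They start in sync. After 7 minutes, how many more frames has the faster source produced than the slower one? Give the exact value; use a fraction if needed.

1440/143 frames

7 min = 420 s.
A emits 24 × 420 = 10080 frames; B emits 24000/1001 × 420 = 1440000/143.
Difference = 1440/143 frames (≈ 10.0699); B is behind A.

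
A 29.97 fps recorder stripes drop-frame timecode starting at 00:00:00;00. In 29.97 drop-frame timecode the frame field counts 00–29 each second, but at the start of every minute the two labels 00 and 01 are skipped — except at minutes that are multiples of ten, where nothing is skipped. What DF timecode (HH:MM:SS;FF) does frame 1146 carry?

00:00:38;06

Each 10-minute DF block holds 10 × 60 × 30 − 9 × 2 = 17982 frames. 1146 ÷ 17982 → 0 full blocks, remainder 1146.
Within the partial block the first minute is 1800 frames and each further minute 1798, so 0 further minute boundaries passed. Total skipped labels = 18 × 0 + 2 × 0 = 0.
Non-drop label index = 1146 + 0 = 1146; at 30 labels/s that is 00:00:38:06, i.e. DF 00:00:38;06.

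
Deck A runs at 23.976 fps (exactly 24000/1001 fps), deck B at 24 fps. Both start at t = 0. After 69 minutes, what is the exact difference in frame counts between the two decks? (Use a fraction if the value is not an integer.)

99360/1001 frames

69 min = 4140 s.
A emits 24000/1001 × 4140 = 99360000/1001 frames; B emits 24 × 4140 = 99360.
Difference = 99360/1001 frames (≈ 99.2607); B is ahead of A.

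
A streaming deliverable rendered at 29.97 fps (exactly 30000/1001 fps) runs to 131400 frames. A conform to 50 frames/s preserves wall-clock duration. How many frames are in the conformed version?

Target frames = source frames × (target rate / source rate) = 131400 × (50)/(30000/1001) = 131400 × 1001/600 = 219219.

219219 frames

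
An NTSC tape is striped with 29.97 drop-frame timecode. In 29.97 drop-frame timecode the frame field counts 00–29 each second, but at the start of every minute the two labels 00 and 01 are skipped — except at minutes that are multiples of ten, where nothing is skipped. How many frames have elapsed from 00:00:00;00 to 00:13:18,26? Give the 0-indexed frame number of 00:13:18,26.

23942

As if non-drop at 30 labels/s: (0 × 3600 + 13 × 60 + 18) × 30 + 26 = 23966.
Minute boundaries passed: 13; those not divisible by 10: 13 − 1 = 12; dropped labels = 2 × 12 = 24.
Actual frame index = 23966 − 24 = 23942.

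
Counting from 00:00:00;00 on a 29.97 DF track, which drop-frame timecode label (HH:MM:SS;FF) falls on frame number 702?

00:00:23;12

Ten DF minutes hold 17982 frames, so frame 702 lies in block 0 (frames 0–17981) with 702 frames into that block.
The block's first minute is 1800 frames and the rest 1798 each; 702 frames reaches minute 0, so 0 × 18 + 0 × 2 = 0 labels have been skipped so far.
Adding those back, label number 702 + 0 = 702 at 30 labels/s is 23 s + 12 f = 0 h 0 min 23 s frame 12, i.e. 00:00:23;12.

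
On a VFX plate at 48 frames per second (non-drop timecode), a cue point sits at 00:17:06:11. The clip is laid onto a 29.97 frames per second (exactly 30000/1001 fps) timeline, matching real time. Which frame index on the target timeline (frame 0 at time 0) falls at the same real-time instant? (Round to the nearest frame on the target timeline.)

Source frame index: (0×3600 + 17×60 + 6) × 48 + 11 = 49259.
Real time: 49259 / (48) = 49259/48 s.
Target frame: (49259/48) × (30000/1001) = 4398125/143 ≈ 30756.119 → 30756.

frame 30756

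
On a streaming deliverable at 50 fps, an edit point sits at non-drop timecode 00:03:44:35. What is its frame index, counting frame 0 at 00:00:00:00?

Total seconds to the label: (0 × 3600 + 3 × 60 + 44) = 224.
Frame index = 224 × 50 + 35 = 11235.

frame 11235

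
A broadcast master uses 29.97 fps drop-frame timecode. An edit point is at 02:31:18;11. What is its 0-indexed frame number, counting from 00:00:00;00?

272079

Complete 10-minute blocks: 15, each 17982 frames → 269730.
Remaining 1 whole minute in the current block: 1800 + 0 × 1798 = 1800 frames.
Within the current minute: 18 × 30 + 11 − 2 = 549 (labels ;00/;01 skipped at this minute). Total = 269730 + 1800 + 549 = 272079.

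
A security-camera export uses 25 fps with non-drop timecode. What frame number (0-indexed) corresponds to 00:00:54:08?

1358

Total seconds to the label: (0 × 3600 + 0 × 60 + 54) = 54.
Frame index = 54 × 25 + 8 = 1358.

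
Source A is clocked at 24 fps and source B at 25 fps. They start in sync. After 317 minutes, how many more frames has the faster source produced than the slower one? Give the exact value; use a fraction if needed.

19020 frames

317 min = 19020 s.
A emits 24 × 19020 = 456480 frames; B emits 25 × 19020 = 475500.
Difference = 19020 frames; B is ahead of A.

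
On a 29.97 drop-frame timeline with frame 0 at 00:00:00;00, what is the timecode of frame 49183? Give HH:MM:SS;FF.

00:27:21;03

Each 10-minute DF block holds 10 × 60 × 30 − 9 × 2 = 17982 frames. 49183 ÷ 17982 → 2 full blocks, remainder 13219.
Within the partial block the first minute is 1800 frames and each further minute 1798, so 7 further minute boundaries passed. Total skipped labels = 18 × 2 + 2 × 7 = 50.
Non-drop label index = 49183 + 50 = 49233; at 30 labels/s that is 00:27:21:03, i.e. DF 00:27:21;03.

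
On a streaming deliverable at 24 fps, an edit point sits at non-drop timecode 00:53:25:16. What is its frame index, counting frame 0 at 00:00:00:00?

Total seconds to the label: (0 × 3600 + 53 × 60 + 25) = 3205.
Frame index = 3205 × 24 + 16 = 76936.

frame 76936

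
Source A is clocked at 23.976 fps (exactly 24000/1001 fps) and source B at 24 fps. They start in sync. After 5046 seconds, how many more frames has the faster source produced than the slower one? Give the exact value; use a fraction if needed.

A emits 24000/1001 × 5046 = 121104000/1001 frames; B emits 24 × 5046 = 121104.
Difference = 121104/1001 frames (≈ 120.9830); B is ahead of A.

121104/1001 frames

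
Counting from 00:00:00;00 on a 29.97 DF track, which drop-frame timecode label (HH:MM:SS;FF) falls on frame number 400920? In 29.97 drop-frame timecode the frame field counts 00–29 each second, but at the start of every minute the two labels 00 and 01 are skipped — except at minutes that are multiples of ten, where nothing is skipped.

Each 10-minute DF block holds 10 × 60 × 30 − 9 × 2 = 17982 frames. 400920 ÷ 17982 → 22 full blocks, remainder 5316.
Within the partial block the first minute is 1800 frames and each further minute 1798, so 2 further minute boundaries passed. Total skipped labels = 18 × 22 + 2 × 2 = 400.
Non-drop label index = 400920 + 400 = 401320; at 30 labels/s that is 03:42:57:10, i.e. DF 03:42:57;10.

03:42:57;10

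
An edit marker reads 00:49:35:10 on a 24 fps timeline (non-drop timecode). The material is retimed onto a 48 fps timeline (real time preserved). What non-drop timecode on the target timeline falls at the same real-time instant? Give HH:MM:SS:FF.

Source frame index: (0×3600 + 49×60 + 35) × 24 + 10 = 71410.
Real time: 71410 / (24) = 35705/12 s.
Target frame: (35705/12) × (48) = 142820.
At 48 labels/s: frame 142820 → 00:49:35:20.

00:49:35:20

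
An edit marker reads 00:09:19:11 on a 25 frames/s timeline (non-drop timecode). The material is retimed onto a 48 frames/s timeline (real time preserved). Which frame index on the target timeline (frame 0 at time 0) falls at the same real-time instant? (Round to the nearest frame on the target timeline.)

frame 26853

Source frame index: (0×3600 + 9×60 + 19) × 25 + 11 = 13986.
Real time: 13986 / (25) = 13986/25 s.
Target frame: (13986/25) × (48) = 671328/25 ≈ 26853.120 → 26853.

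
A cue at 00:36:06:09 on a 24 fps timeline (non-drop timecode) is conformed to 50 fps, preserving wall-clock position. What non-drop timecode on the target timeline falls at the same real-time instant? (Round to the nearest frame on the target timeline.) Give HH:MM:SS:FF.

00:36:06:19

Source frame index: (0×3600 + 36×60 + 6) × 24 + 9 = 51993.
Real time: 51993 / (24) = 17331/8 s.
Target frame: (17331/8) × (50) = 433275/4 ≈ 108318.750 → 108319.
At 50 labels/s: frame 108319 → 00:36:06:19.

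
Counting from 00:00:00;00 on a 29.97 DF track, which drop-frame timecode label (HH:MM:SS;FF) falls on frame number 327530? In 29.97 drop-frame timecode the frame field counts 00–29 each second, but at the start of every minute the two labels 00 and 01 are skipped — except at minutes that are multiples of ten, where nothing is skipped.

Ten DF minutes hold 17982 frames, so frame 327530 lies in block 18 (frames 323676–341657) with 3854 frames into that block.
The block's first minute is 1800 frames and the rest 1798 each; 3854 frames reaches minute 2, so 18 × 18 + 2 × 2 = 328 labels have been skipped so far.
Adding those back, label number 327530 + 328 = 327858 at 30 labels/s is 10928 s + 18 f = 3 h 2 min 8 s frame 18, i.e. 03:02:08;18.

03:02:08;18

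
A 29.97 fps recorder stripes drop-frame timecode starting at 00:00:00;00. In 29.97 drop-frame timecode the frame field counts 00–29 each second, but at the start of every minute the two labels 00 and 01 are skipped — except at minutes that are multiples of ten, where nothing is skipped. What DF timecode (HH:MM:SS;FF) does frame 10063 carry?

00:05:35;23

Each 10-minute DF block holds 10 × 60 × 30 − 9 × 2 = 17982 frames. 10063 ÷ 17982 → 0 full blocks, remainder 10063.
Within the partial block the first minute is 1800 frames and each further minute 1798, so 5 further minute boundaries passed. Total skipped labels = 18 × 0 + 2 × 5 = 10.
Non-drop label index = 10063 + 10 = 10073; at 30 labels/s that is 00:05:35:23, i.e. DF 00:05:35;23.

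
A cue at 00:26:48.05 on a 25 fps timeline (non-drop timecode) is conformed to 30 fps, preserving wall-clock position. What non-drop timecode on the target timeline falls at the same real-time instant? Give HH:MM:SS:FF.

Source frame index: (0×3600 + 26×60 + 48) × 25 + 5 = 40205.
Real time: 40205 / (25) = 8041/5 s.
Target frame: (8041/5) × (30) = 48246.
At 30 labels/s: frame 48246 → 00:26:48:06.

00:26:48:06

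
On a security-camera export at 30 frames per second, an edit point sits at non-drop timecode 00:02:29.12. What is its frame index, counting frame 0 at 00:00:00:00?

4482

Total seconds to the label: (0 × 3600 + 2 × 60 + 29) = 149.
Frame index = 149 × 30 + 12 = 4482.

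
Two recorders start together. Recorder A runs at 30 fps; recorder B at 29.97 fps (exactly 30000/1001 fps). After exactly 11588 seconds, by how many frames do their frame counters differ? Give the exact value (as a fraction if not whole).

347640/1001 frames

A emits 30 × 11588 = 347640 frames; B emits 30000/1001 × 11588 = 347640000/1001.
Difference = 347640/1001 frames (≈ 347.2927); B is behind A.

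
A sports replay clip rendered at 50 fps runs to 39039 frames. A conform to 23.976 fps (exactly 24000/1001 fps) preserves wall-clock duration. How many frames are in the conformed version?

Target frames = source frames × (target rate / source rate) = 39039 × (24000/1001)/(50) = 39039 × 480/1001 = 18720.

18720 frames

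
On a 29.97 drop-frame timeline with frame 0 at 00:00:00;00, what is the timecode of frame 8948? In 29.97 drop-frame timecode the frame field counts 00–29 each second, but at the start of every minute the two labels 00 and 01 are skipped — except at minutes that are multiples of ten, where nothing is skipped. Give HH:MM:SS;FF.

00:04:58;16

Ten DF minutes hold 17982 frames, so frame 8948 lies in block 0 (frames 0–17981) with 8948 frames into that block.
The block's first minute is 1800 frames and the rest 1798 each; 8948 frames reaches minute 4, so 0 × 18 + 4 × 2 = 8 labels have been skipped so far.
Adding those back, label number 8948 + 8 = 8956 at 30 labels/s is 298 s + 16 f = 0 h 4 min 58 s frame 16, i.e. 00:04:58;16.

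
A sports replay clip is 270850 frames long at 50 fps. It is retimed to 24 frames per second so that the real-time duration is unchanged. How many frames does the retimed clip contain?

130008 frames

Target frames = source frames × (target rate / source rate) = 270850 × (24)/(50) = 270850 × 12/25 = 130008.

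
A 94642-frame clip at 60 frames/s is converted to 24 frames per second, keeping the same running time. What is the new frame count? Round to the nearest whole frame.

37857 frames

Frames at target rate = 94642 × (24) / (60) = 189284/5 ≈ 37856.800.
Nearest whole frame: 37857.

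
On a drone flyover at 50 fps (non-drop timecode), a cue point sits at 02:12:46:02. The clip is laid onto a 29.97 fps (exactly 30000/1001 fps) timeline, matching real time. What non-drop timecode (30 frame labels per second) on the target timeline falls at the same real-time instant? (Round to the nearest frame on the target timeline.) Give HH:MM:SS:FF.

02:12:38:02

Source frame index: (2×3600 + 12×60 + 46) × 50 + 2 = 398302.
Real time: 398302 / (50) = 199151/25 s.
Target frame: (199151/25) × (30000/1001) = 238981200/1001 ≈ 238742.458 → 238742.
At 30 labels/s: frame 238742 → 02:12:38:02.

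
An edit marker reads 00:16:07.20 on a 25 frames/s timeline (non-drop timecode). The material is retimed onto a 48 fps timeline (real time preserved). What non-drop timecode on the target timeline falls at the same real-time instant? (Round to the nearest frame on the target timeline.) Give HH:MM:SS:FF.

00:16:07:38

Source frame index: (0×3600 + 16×60 + 7) × 25 + 20 = 24195.
Real time: 24195 / (25) = 4839/5 s.
Target frame: (4839/5) × (48) = 232272/5 ≈ 46454.400 → 46454.
At 48 labels/s: frame 46454 → 00:16:07:38.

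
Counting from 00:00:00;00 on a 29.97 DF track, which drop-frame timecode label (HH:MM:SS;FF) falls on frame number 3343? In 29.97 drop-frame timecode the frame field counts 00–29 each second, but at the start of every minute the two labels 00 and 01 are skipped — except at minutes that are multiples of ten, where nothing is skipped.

Ten DF minutes hold 17982 frames, so frame 3343 lies in block 0 (frames 0–17981) with 3343 frames into that block.
The block's first minute is 1800 frames and the rest 1798 each; 3343 frames reaches minute 1, so 0 × 18 + 1 × 2 = 2 labels have been skipped so far.
Adding those back, label number 3343 + 2 = 3345 at 30 labels/s is 111 s + 15 f = 0 h 1 min 51 s frame 15, i.e. 00:01:51;15.

00:01:51;15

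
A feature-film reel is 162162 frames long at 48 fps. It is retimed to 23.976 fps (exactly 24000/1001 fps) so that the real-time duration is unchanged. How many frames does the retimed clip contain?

Target frames = source frames × (target rate / source rate) = 162162 × (24000/1001)/(48) = 162162 × 500/1001 = 81000.

81000 frames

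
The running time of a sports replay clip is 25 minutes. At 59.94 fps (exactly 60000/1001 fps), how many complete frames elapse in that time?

89910 frames

25 min = 1500 s.
Frames = 1500 × 60000/1001 = 90000000/1001 ≈ 89910.0899.
Complete frames: 89910.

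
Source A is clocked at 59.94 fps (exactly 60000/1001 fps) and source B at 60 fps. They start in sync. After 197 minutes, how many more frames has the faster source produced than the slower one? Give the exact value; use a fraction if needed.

709200/1001 frames

197 min = 11820 s.
A emits 60000/1001 × 11820 = 709200000/1001 frames; B emits 60 × 11820 = 709200.
Difference = 709200/1001 frames (≈ 708.4915); B is ahead of A.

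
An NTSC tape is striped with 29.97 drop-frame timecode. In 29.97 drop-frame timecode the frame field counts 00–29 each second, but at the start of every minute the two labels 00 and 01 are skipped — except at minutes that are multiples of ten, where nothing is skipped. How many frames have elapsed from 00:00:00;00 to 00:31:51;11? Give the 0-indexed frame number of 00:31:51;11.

Complete 10-minute blocks: 3, each 17982 frames → 53946.
Remaining 1 whole minute in the current block: 1800 + 0 × 1798 = 1800 frames.
Within the current minute: 51 × 30 + 11 − 2 = 1539 (labels ;00/;01 skipped at this minute). Total = 53946 + 1800 + 1539 = 57285.

57285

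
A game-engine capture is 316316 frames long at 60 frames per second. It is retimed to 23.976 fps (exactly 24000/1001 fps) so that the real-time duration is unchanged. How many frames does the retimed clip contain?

126400 frames

Target frames = source frames × (target rate / source rate) = 316316 × (24000/1001)/(60) = 316316 × 400/1001 = 126400.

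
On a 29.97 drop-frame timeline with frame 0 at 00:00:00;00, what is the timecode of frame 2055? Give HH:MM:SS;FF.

Ten DF minutes hold 17982 frames, so frame 2055 lies in block 0 (frames 0–17981) with 2055 frames into that block.
The block's first minute is 1800 frames and the rest 1798 each; 2055 frames reaches minute 1, so 0 × 18 + 1 × 2 = 2 labels have been skipped so far.
Adding those back, label number 2055 + 2 = 2057 at 30 labels/s is 68 s + 17 f = 0 h 1 min 8 s frame 17, i.e. 00:01:08;17.

00:01:08;17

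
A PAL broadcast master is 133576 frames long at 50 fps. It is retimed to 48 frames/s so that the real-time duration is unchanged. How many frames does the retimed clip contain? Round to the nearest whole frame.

Frames at target rate = 133576 × (48) / (50) = 3205824/25 ≈ 128232.960.
Nearest whole frame: 128233.

128233 frames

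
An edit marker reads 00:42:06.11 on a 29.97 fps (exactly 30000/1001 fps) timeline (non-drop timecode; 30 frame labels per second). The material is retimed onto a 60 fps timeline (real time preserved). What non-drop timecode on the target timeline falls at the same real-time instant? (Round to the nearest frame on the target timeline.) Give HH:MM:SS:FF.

Source frame index: (0×3600 + 42×60 + 6) × 30 + 11 = 75791.
Real time: 75791 / (30000/1001) = 75866791/30000 s.
Target frame: (75866791/30000) × (60) = 75866791/500 ≈ 151733.582 → 151734.
At 60 labels/s: frame 151734 → 00:42:08:54.

00:42:08:54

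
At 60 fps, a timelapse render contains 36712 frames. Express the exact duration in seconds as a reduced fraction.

Running time = 36712 ÷ (60) = 36712 × 1/60 = 9178/15 s.

9178/15 seconds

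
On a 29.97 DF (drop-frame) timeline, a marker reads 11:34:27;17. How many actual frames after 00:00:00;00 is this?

Complete 10-minute blocks: 69, each 17982 frames → 1240758.
Remaining 4 whole minutes in the current block: 1800 + 3 × 1798 = 7194 frames.
Within the current minute: 27 × 30 + 17 − 2 = 825 (labels ;00/;01 skipped at this minute). Total = 1240758 + 7194 + 825 = 1248777.

1248777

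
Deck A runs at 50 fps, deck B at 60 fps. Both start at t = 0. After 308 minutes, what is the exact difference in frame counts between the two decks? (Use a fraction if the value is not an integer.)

184800 frames

308 min = 18480 s.
A emits 50 × 18480 = 924000 frames; B emits 60 × 18480 = 1108800.
Difference = 184800 frames; B is ahead of A.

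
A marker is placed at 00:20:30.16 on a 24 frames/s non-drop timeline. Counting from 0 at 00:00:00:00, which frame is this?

frame 29536

Total seconds to the label: (0 × 3600 + 20 × 60 + 30) = 1230.
Frame index = 1230 × 24 + 16 = 29536.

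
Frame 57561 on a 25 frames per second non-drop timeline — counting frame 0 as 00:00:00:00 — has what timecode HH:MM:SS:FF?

57561 ÷ 25 = 2302 full seconds, remainder 11 frames.
2302 s = 0 h 38 min 22 s.
Timecode: 00:38:22:11.

00:38:22:11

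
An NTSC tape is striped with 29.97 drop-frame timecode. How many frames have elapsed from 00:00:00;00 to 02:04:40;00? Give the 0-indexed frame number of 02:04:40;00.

224176

As if non-drop at 30 labels/s: (2 × 3600 + 4 × 60 + 40) × 30 + 0 = 224400.
Minute boundaries passed: 124; those not divisible by 10: 124 − 12 = 112; dropped labels = 2 × 112 = 224.
Actual frame index = 224400 − 224 = 224176.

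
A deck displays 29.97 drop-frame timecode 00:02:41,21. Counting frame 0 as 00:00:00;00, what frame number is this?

4847

As if non-drop at 30 labels/s: (0 × 3600 + 2 × 60 + 41) × 30 + 21 = 4851.
Minute boundaries passed: 2; those not divisible by 10: 2 − 0 = 2; dropped labels = 2 × 2 = 4.
Actual frame index = 4851 − 4 = 4847.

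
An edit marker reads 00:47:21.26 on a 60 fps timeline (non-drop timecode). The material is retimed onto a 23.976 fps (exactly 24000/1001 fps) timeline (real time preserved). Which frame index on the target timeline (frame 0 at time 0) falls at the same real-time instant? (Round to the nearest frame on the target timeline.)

Source frame index: (0×3600 + 47×60 + 21) × 60 + 26 = 170486.
Real time: 170486 / (60) = 85243/30 s.
Target frame: (85243/30) × (24000/1001) = 68194400/1001 ≈ 68126.274 → 68126.

frame 68126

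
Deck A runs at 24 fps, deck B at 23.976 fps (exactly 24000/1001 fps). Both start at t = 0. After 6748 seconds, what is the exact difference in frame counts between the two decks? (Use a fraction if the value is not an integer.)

A emits 24 × 6748 = 161952 frames; B emits 24000/1001 × 6748 = 23136000/143.
Difference = 23136/143 frames (≈ 161.7902); B is behind A.

23136/143 frames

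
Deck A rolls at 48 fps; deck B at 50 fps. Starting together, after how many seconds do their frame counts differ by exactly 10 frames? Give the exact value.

The gap grows by |50 − 48| = 2 frames per second.
Time for a 10-frame gap: 10 ÷ (2) = 5 s.

5 seconds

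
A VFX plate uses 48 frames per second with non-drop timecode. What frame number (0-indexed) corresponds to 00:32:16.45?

92973

Total seconds to the label: (0 × 3600 + 32 × 60 + 16) = 1936.
Frame index = 1936 × 48 + 45 = 92973.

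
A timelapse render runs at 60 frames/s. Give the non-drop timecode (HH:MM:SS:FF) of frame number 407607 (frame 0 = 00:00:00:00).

01:53:13:27

407607 ÷ 60 = 6793 full seconds, remainder 27 frames.
6793 s = 1 h 53 min 13 s.
Timecode: 01:53:13:27.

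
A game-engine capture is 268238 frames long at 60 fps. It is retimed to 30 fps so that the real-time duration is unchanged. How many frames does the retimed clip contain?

Target frames = source frames × (target rate / source rate) = 268238 × (30)/(60) = 268238 × 1/2 = 134119.

134119 frames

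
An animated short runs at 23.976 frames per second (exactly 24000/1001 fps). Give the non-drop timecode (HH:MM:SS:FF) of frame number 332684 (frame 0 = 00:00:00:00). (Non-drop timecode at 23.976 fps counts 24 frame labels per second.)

03:51:01:20

332684 ÷ 24 = 13861 full seconds, remainder 20 frames.
13861 s = 3 h 51 min 1 s.
Timecode: 03:51:01:20.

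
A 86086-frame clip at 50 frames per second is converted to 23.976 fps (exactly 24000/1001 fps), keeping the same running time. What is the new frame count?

41280 frames

Target frames = source frames × (target rate / source rate) = 86086 × (24000/1001)/(50) = 86086 × 480/1001 = 41280.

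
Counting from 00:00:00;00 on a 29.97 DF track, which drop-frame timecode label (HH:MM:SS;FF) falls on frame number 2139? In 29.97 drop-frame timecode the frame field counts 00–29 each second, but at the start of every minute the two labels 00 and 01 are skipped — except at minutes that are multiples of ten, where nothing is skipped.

00:01:11;11

Ten DF minutes hold 17982 frames, so frame 2139 lies in block 0 (frames 0–17981) with 2139 frames into that block.
The block's first minute is 1800 frames and the rest 1798 each; 2139 frames reaches minute 1, so 0 × 18 + 1 × 2 = 2 labels have been skipped so far.
Adding those back, label number 2139 + 2 = 2141 at 30 labels/s is 71 s + 11 f = 0 h 1 min 11 s frame 11, i.e. 00:01:11;11.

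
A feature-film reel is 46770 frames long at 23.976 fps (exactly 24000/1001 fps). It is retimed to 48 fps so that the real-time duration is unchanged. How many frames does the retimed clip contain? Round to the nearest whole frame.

Frames at target rate = 46770 × (48) / (24000/1001) = 4681677/50 ≈ 93633.540.
Nearest whole frame: 93634.

93634 frames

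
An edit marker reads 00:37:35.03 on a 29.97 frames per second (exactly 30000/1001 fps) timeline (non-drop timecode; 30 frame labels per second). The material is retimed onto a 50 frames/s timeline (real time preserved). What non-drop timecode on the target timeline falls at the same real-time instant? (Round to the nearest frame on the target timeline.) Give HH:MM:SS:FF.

Source frame index: (0×3600 + 37×60 + 35) × 30 + 3 = 67653.
Real time: 67653 / (30000/1001) = 22573551/10000 s.
Target frame: (22573551/10000) × (50) = 22573551/200 ≈ 112867.755 → 112868.
At 50 labels/s: frame 112868 → 00:37:37:18.

00:37:37:18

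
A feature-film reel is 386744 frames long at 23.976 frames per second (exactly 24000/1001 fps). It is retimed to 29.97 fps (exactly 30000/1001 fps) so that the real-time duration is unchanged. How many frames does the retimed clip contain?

Frames at target rate = 386744 × (30000/1001) / (24000/1001) = 483430.

483430 frames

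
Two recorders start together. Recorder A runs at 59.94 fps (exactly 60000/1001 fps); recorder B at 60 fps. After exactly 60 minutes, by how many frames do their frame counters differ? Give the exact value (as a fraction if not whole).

216000/1001 frames

60 min = 3600 s.
A emits 60000/1001 × 3600 = 216000000/1001 frames; B emits 60 × 3600 = 216000.
Difference = 216000/1001 frames (≈ 215.7842); B is ahead of A.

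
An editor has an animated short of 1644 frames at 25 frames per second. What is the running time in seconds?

Running time = 1644 / (25) = 65.76 s.

65.76 seconds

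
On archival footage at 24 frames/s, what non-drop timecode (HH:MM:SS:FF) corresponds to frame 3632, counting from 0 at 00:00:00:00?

3632 ÷ 24 = 151 full seconds, remainder 8 frames.
151 s = 0 h 2 min 31 s.
Timecode: 00:02:31:08.

00:02:31:08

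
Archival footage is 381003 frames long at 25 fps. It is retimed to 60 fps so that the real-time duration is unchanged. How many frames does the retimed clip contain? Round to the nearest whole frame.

Frames at target rate = 381003 × (60) / (25) = 4572036/5 ≈ 914407.200.
Nearest whole frame: 914407.

914407 frames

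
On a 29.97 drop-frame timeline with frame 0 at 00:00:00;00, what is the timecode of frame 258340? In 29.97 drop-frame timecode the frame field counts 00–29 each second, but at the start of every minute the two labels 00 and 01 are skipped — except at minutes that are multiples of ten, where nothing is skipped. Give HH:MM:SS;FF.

Ten DF minutes hold 17982 frames, so frame 258340 lies in block 14 (frames 251748–269729) with 6592 frames into that block.
The block's first minute is 1800 frames and the rest 1798 each; 6592 frames reaches minute 3, so 14 × 18 + 3 × 2 = 258 labels have been skipped so far.
Adding those back, label number 258340 + 258 = 258598 at 30 labels/s is 8619 s + 28 f = 2 h 23 min 39 s frame 28, i.e. 02:23:39;28.

02:23:39;28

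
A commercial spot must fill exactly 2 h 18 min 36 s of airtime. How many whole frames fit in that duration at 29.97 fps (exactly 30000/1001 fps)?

2 h 18 min 36 s = 8316 s.
Frames = 8316 × 30000/1001 = 3240000/13 ≈ 249230.7692.
Complete frames: 249230.

249230 frames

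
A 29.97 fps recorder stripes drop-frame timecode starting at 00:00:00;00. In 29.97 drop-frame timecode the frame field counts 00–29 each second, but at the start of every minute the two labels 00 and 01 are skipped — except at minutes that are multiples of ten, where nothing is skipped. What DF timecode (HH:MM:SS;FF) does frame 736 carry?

Ten DF minutes hold 17982 frames, so frame 736 lies in block 0 (frames 0–17981) with 736 frames into that block.
The block's first minute is 1800 frames and the rest 1798 each; 736 frames reaches minute 0, so 0 × 18 + 0 × 2 = 0 labels have been skipped so far.
Adding those back, label number 736 + 0 = 736 at 30 labels/s is 24 s + 16 f = 0 h 0 min 24 s frame 16, i.e. 00:00:24;16.

00:00:24;16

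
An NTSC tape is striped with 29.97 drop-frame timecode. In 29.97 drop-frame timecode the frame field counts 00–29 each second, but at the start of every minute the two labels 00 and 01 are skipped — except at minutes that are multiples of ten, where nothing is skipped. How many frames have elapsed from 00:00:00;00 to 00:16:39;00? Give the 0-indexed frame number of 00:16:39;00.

29940

As if non-drop at 30 labels/s: (0 × 3600 + 16 × 60 + 39) × 30 + 0 = 29970.
Minute boundaries passed: 16; those not divisible by 10: 16 − 1 = 15; dropped labels = 2 × 15 = 30.
Actual frame index = 29970 − 30 = 29940.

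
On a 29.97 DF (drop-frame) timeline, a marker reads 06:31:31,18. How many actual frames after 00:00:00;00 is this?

704044

As if non-drop at 30 labels/s: (6 × 3600 + 31 × 60 + 31) × 30 + 18 = 704748.
Minute boundaries passed: 391; those not divisible by 10: 391 − 39 = 352; dropped labels = 2 × 352 = 704.
Actual frame index = 704748 − 704 = 704044.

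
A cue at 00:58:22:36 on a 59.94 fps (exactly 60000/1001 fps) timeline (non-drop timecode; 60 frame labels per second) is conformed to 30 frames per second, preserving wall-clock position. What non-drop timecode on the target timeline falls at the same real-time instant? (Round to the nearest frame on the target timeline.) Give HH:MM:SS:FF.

00:58:26:03

Source frame index: (0×3600 + 58×60 + 22) × 60 + 36 = 210156.
Real time: 210156 / (60000/1001) = 17530513/5000 s.
Target frame: (17530513/5000) × (30) = 52591539/500 ≈ 105183.078 → 105183.
At 30 labels/s: frame 105183 → 00:58:26:03.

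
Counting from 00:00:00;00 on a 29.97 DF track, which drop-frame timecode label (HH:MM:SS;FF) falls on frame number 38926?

00:21:38;24

Each 10-minute DF block holds 10 × 60 × 30 − 9 × 2 = 17982 frames. 38926 ÷ 17982 → 2 full blocks, remainder 2962.
Within the partial block the first minute is 1800 frames and each further minute 1798, so 1 further minute boundary passed. Total skipped labels = 18 × 2 + 2 × 1 = 38.
Non-drop label index = 38926 + 38 = 38964; at 30 labels/s that is 00:21:38:24, i.e. DF 00:21:38;24.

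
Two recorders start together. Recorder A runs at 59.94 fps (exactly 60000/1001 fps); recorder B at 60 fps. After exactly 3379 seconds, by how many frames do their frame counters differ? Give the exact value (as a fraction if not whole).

A emits 60000/1001 × 3379 = 202740000/1001 frames; B emits 60 × 3379 = 202740.
Difference = 202740/1001 frames (≈ 202.5375); B is ahead of A.

202740/1001 frames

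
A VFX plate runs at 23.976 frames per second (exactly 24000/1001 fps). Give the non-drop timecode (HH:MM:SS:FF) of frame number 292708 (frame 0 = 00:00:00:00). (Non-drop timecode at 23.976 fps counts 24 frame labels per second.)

292708 ÷ 24 = 12196 full seconds, remainder 4 frames.
12196 s = 3 h 23 min 16 s.
Timecode: 03:23:16:04.

03:23:16:04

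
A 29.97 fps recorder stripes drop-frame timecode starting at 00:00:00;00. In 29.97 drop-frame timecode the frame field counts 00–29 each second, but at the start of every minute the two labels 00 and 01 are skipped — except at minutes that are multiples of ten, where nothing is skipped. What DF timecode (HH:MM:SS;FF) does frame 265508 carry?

02:27:39;04

Ten DF minutes hold 17982 frames, so frame 265508 lies in block 14 (frames 251748–269729) with 13760 frames into that block.
The block's first minute is 1800 frames and the rest 1798 each; 13760 frames reaches minute 7, so 14 × 18 + 7 × 2 = 266 labels have been skipped so far.
Adding those back, label number 265508 + 266 = 265774 at 30 labels/s is 8859 s + 4 f = 2 h 27 min 39 s frame 4, i.e. 02:27:39;04.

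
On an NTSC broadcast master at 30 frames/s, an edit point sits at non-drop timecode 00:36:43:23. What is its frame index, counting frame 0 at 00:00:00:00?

66113

Total seconds to the label: (0 × 3600 + 36 × 60 + 43) = 2203.
Frame index = 2203 × 30 + 23 = 66113.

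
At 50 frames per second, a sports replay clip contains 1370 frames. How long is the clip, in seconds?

27.4 seconds

Running time = 1370 / (50) = 27.4 s.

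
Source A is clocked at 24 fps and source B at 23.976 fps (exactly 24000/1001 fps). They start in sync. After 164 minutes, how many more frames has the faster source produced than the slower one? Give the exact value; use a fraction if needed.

164 min = 9840 s.
A emits 24 × 9840 = 236160 frames; B emits 24000/1001 × 9840 = 236160000/1001.
Difference = 236160/1001 frames (≈ 235.9241); B is behind A.

236160/1001 frames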